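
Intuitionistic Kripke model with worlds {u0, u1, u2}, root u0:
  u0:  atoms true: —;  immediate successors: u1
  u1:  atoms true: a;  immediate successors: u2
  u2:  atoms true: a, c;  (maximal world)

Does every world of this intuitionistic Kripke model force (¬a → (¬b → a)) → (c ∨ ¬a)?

No

Not every world: u0 ⊮ (¬a → (¬b → a)) → (c ∨ ¬a).
u0 ⊮ (¬a → (¬b → a)) → (c ∨ ¬a): already at u0 itself, u0 ⊩ ¬a → (¬b → a) but u0 ⊮ c ∨ ¬a.
u0 ⊮ c ∨ ¬a: neither disjunct is forced at u0.
u0 lacks atom c, so u0 ⊮ c.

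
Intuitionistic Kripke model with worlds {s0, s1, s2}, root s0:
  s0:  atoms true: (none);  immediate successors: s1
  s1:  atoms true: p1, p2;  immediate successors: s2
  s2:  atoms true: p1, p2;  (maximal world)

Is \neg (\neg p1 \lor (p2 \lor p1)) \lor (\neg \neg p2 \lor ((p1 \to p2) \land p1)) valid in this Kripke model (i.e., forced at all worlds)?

s0 \Vdash \neg (\neg p1 \lor (p2 \lor p1)) \lor (\neg \neg p2 \lor ((p1 \to p2) \land p1)) via the disjunct \neg \neg p2 \lor ((p1 \to p2) \land p1).
Since the root s0 forces \neg (\neg p1 \lor (p2 \lor p1)) \lor (\neg \neg p2 \lor ((p1 \to p2) \land p1)) and forcing is persistent (monotone upward), every world forces it.

Yes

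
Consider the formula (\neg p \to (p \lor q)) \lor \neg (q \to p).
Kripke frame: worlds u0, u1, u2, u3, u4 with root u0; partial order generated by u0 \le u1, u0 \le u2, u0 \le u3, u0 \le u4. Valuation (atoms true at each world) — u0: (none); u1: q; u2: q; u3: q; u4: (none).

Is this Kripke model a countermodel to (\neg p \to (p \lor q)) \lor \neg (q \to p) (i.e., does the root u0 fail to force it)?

u0 \nVdash (\neg p \to (p \lor q)) \lor \neg (q \to p): neither disjunct is forced at u0.
u0 \nVdash \neg p \to (p \lor q): already at u0 itself, u0 \Vdash \neg p but u0 \nVdash p \lor q.
u0 \nVdash p \lor q: neither disjunct is forced at u0.
So the root u0 does not force (\neg p \to (p \lor q)) \lor \neg (q \to p); the model is a countermodel.

Yes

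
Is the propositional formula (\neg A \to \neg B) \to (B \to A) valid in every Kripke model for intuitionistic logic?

This is the converse of contraposition, which is not intuitionistically valid.
A Kripke countermodel: worlds u, v; order generated by u \le v; atoms true at each world — u:{B}; v:{A,B}.
u \nVdash (\neg A \to \neg B) \to (B \to A): already at u itself, u \Vdash \neg A \to \neg B but u \nVdash B \to A.
u \nVdash B \to A: already at u itself, u \Vdash B but u \nVdash A.
u lacks atom A, so u \nVdash A.
So the root u does not force the formula.

No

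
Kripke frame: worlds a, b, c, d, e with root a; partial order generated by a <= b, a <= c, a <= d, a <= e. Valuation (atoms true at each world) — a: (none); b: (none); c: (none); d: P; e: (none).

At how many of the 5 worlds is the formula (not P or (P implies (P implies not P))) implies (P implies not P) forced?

a: forces it.
b: forces it.
c: forces it.
d: forces it.
e: forces it.
Worlds forcing the formula: {a, b, c, d, e}.

5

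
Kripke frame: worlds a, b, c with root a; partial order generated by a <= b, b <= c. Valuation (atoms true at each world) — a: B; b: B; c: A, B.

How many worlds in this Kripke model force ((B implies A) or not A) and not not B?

a: does not force it — a does not force ((B implies A) or not A) and not not B since a fails (B implies A) or not A.
b: does not force it.
c: forces it.
Worlds forcing the formula: {c}.

1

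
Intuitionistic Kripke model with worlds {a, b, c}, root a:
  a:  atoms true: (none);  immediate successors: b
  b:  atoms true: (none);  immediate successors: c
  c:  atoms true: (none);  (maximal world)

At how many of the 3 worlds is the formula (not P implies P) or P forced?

a: does not force it — a does not force (not P implies P) or P: neither disjunct is forced at a.
b: does not force it.
c: does not force it.
Worlds forcing the formula: { }.

0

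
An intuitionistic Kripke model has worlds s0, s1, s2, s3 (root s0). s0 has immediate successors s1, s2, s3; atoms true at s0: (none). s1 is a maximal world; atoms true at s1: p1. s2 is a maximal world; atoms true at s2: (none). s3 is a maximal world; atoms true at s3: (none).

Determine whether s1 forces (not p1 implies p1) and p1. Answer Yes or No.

Yes

s1 forces (not p1 implies p1) and p1 since s1 forces both conjuncts.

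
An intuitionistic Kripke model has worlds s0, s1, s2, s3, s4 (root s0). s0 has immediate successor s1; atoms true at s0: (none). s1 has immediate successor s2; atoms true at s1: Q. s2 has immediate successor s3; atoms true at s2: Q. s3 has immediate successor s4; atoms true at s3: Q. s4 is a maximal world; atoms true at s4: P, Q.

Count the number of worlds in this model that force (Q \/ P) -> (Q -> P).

s0: does not force it — s0 ||-/- (Q \/ P) -> (Q -> P): at the accessible world s1, s1 ||- Q \/ P but s1 ||-/- Q -> P.
s1: does not force it — s1 ||-/- (Q \/ P) -> (Q -> P): already at s1 itself, s1 ||- Q \/ P but s1 ||-/- Q -> P.
s2: does not force it — s2 ||-/- (Q \/ P) -> (Q -> P): already at s2 itself, s2 ||- Q \/ P but s2 ||-/- Q -> P.
s3: does not force it.
s4: forces it.
Worlds forcing the formula: {s4}.

1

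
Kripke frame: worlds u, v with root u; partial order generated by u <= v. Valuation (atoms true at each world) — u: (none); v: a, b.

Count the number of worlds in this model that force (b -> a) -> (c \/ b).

1

u: does not force it — u ||-/- (b -> a) -> (c \/ b): already at u itself, u ||- b -> a but u ||-/- c \/ b.
v: forces it.
Worlds forcing the formula: {v}.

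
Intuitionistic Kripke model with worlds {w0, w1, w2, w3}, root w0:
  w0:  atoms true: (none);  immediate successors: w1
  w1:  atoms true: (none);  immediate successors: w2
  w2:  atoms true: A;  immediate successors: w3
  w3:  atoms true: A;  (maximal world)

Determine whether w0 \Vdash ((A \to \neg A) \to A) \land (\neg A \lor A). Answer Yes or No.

No

w0 \nVdash ((A \to \neg A) \to A) \land (\neg A \lor A) since w0 fails \neg A \lor A.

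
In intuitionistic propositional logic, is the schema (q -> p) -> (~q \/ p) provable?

No

This is the material-implication-as-disjunction principle, which is not intuitionistically valid.
A Kripke countermodel: worlds u, v; order generated by u <= v; atoms true at each world — u:{}; v:{p,q}.
u ||-/- (q -> p) -> (~q \/ p): already at u itself, u ||- q -> p but u ||-/- ~q \/ p.
u ||-/- ~q \/ p: neither disjunct is forced at u.
u ||-/- ~q since v is accessible from u and v ||- q.
So the root u does not force the formula.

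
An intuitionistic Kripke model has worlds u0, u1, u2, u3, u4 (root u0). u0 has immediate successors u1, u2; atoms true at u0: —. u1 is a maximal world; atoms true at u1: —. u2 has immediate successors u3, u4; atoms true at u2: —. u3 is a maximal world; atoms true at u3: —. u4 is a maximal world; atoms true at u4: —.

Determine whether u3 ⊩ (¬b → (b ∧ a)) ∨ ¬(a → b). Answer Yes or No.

u3 ⊮ (¬b → (b ∧ a)) ∨ ¬(a → b): neither disjunct is forced at u3.
u3 ⊮ ¬b → (b ∧ a): already at u3 itself, u3 ⊩ ¬b but u3 ⊮ b ∧ a.
u3 ⊮ b ∧ a since u3 fails b.

No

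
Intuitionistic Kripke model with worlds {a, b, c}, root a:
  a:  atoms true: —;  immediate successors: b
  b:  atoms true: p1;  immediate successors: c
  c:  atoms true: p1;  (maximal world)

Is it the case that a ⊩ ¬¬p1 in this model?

Yes

a ⊩ ¬¬p1: no world accessible from a forces ¬p1.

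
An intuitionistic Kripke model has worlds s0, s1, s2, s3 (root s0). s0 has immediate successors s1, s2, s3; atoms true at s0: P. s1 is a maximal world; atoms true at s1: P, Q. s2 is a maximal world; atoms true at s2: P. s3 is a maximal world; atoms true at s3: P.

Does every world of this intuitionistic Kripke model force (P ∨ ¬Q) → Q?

No

Not every world: s0 ⊮ (P ∨ ¬Q) → Q.
s0 ⊮ (P ∨ ¬Q) → Q: already at s0 itself, s0 ⊩ P ∨ ¬Q but s0 ⊮ Q.
s0 lacks atom Q, so s0 ⊮ Q.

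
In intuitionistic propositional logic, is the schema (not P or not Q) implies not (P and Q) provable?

This is a constructively valid De Morgan direction (disjunction of negations to negated conjunction), which is intuitionistically derivable.
If not P holds at a world then no accessible world forces P, hence none forces P and Q; likewise for not Q.

Yes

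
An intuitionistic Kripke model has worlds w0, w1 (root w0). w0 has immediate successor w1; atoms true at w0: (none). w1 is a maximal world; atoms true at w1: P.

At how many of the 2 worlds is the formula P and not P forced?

0

w0: does not force it — w0 does not force P and not P since w0 fails P.
w1: does not force it.
Worlds forcing the formula: { }.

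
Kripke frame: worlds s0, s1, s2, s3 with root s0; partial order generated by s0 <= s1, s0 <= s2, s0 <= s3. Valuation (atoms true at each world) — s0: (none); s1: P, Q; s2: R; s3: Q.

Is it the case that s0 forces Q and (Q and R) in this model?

s0 does not force Q and (Q and R) since s0 fails Q.

No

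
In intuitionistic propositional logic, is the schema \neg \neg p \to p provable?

No

This is double-negation elimination, which is not intuitionistically valid.
A Kripke countermodel: worlds 0, 1; order generated by 0 \le 1; atoms true at each world — 0:{}; 1:{p}.
0 \nVdash \neg \neg p \to p: already at 0 itself, 0 \Vdash \neg \neg p but 0 \nVdash p.
0 lacks atom p, so 0 \nVdash p.
So the root 0 does not force the formula.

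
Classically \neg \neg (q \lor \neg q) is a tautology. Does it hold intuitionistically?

This is the double negation of excluded middle, which is intuitionistically derivable.
Assuming \neg (q \lor \neg q): from q we'd get q \lor \neg q, so \neg q; but then q \lor \neg q again — contradiction. Hence \neg \neg (q \lor \neg q).

Yes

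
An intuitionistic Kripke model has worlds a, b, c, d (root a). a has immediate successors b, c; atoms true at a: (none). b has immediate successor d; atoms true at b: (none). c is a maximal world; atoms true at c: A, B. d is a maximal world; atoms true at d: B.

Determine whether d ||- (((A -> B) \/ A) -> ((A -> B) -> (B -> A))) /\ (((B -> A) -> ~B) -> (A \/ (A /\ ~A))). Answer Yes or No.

d ||-/- (((A -> B) \/ A) -> ((A -> B) -> (B -> A))) /\ (((B -> A) -> ~B) -> (A \/ (A /\ ~A))) since d fails ((A -> B) \/ A) -> ((A -> B) -> (B -> A)).

No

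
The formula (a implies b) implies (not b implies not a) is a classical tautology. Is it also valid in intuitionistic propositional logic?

This is the forward direction of contraposition, which is intuitionistically derivable.
Assume a implies b and not b. If a held then b would follow, contradicting not b; so not a.

Yes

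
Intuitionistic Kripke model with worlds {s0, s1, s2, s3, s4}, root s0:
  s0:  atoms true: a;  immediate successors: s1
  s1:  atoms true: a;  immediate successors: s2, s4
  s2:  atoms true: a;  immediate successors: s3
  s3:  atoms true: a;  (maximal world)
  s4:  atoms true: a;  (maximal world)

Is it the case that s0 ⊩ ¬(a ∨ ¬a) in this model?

s0 ⊮ ¬(a ∨ ¬a) since s0 is accessible from s0 and s0 ⊩ a ∨ ¬a.
s0 ⊩ a ∨ ¬a via the disjunct a.

No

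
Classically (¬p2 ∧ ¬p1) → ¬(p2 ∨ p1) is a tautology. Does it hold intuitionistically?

This is a constructively valid De Morgan direction (conjunction of negations to negated disjunction), which is intuitionistically derivable.
If both ¬p2 and ¬p1 hold at a world, no accessible world forces p2 or forces p1, so none forces p2 ∨ p1.

Yes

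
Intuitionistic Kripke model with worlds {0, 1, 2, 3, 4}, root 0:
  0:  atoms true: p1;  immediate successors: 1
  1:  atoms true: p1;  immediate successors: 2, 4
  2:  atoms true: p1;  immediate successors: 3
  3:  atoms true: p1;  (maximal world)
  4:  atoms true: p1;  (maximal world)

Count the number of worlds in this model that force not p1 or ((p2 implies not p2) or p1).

0: forces it.
1: forces it.
2: forces it.
3: forces it.
4: forces it.
Worlds forcing the formula: {0, 1, 2, 3, 4}.

5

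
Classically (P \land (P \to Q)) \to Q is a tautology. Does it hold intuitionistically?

Yes

This is modus ponens in implicational form, which is intuitionistically derivable.
If a world forces P and P \to Q, then applying the implication at that world (which is accessible from itself) gives Q.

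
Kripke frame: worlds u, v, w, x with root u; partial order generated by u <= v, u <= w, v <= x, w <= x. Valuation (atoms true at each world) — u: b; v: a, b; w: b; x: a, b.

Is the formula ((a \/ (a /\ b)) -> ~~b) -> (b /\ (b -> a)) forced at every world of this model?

No

Not every world: u ||-/- ((a \/ (a /\ b)) -> ~~b) -> (b /\ (b -> a)).
u ||-/- ((a \/ (a /\ b)) -> ~~b) -> (b /\ (b -> a)): already at u itself, u ||- (a \/ (a /\ b)) -> ~~b but u ||-/- b /\ (b -> a).
u ||-/- b /\ (b -> a) since u fails b -> a.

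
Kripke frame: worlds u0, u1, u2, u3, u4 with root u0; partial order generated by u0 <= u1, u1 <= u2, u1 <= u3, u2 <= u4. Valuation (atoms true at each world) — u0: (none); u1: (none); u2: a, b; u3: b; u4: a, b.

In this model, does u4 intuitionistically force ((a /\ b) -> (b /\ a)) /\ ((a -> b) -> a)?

Yes

u4 ||- ((a /\ b) -> (b /\ a)) /\ ((a -> b) -> a) since u4 forces both conjuncts.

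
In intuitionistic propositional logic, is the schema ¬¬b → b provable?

No

This is double-negation elimination, which is not intuitionistically valid.
A Kripke countermodel: worlds 0, 1; order generated by 0 ≤ 1; atoms true at each world — 0:{}; 1:{b}.
0 ⊮ ¬¬b → b: already at 0 itself, 0 ⊩ ¬¬b but 0 ⊮ b.
0 lacks atom b, so 0 ⊮ b.
So the root 0 does not force the formula.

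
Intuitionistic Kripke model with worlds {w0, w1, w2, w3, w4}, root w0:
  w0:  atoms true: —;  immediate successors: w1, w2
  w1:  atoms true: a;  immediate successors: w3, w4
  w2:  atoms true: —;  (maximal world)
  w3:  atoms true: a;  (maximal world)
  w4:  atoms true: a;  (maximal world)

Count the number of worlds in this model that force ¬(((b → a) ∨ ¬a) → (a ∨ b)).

1

w0: does not force it — w0 ⊮ ¬(((b → a) ∨ ¬a) → (a ∨ b)) since w1 is accessible from w0 and w1 ⊩ ((b → a) ∨ ¬a) → (a ∨ b).
w1: does not force it.
w2: forces it.
w3: does not force it.
w4: does not force it.
Worlds forcing the formula: {w2}.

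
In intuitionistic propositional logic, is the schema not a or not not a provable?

No

This is the weak law of excluded middle, which is not intuitionistically valid.
A Kripke countermodel: worlds w0, w1, w2; order generated by w0 <= w1, w0 <= w2; atoms true at each world — w0:{}; w1:{a}; w2:{}.
w0 does not force not a or not not a: neither disjunct is forced at w0.
w0 does not force not a since w1 is accessible from w0 and w1 forces a.
So the root w0 does not force the formula.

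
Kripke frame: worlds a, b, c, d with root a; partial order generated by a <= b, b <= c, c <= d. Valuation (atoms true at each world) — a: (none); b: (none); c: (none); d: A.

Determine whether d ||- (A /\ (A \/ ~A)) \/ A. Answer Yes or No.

Yes

d ||- (A /\ (A \/ ~A)) \/ A via the disjunct A /\ (A \/ ~A).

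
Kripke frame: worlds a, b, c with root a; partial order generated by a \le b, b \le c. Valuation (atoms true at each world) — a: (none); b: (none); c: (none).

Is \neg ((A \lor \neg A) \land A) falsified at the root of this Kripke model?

a \Vdash \neg ((A \lor \neg A) \land A): no world accessible from a forces (A \lor \neg A) \land A.
So the root a forces \neg ((A \lor \neg A) \land A); the model is not a countermodel.

No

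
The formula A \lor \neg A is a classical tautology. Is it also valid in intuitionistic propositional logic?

This is the law of excluded middle, which is not intuitionistically valid.
A Kripke countermodel: worlds s0, s1; order generated by s0 \le s1; atoms true at each world — s0:{}; s1:{A}.
s0 \nVdash A \lor \neg A: neither disjunct is forced at s0.
s0 lacks atom A, so s0 \nVdash A.
So the root s0 does not force the formula.

No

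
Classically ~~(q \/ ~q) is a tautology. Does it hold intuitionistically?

This is the double negation of excluded middle, which is intuitionistically derivable.
Assuming ~(q \/ ~q): from q we'd get q \/ ~q, so ~q; but then q \/ ~q again — contradiction. Hence ~~(q \/ ~q).

Yes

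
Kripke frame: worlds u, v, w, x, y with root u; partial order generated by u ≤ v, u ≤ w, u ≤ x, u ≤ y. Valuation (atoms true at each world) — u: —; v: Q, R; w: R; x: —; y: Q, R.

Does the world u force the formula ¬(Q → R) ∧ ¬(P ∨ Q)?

No

u ⊮ ¬(Q → R) ∧ ¬(P ∨ Q) since u fails ¬(Q → R).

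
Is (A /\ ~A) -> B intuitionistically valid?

This is an instance of ex falso quodlibet, which is intuitionistically derivable.
No world can force both A and ~A, so the antecedent A /\ ~A is never forced and the implication holds vacuously at every world.

Yes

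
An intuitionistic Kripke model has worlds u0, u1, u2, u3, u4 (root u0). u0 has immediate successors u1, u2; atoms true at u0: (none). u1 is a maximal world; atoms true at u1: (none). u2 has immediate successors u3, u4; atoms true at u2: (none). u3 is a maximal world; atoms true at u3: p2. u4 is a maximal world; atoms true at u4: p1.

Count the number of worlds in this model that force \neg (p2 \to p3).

u0: does not force it — u0 \nVdash \neg (p2 \to p3) since u1 is accessible from u0 and u1 \Vdash p2 \to p3.
u1: does not force it — u1 \nVdash \neg (p2 \to p3) since u1 is accessible from u1 and u1 \Vdash p2 \to p3.
u2: does not force it — u2 \nVdash \neg (p2 \to p3) since u4 is accessible from u2 and u4 \Vdash p2 \to p3.
u3: forces it.
u4: does not force it.
Worlds forcing the formula: {u3}.

1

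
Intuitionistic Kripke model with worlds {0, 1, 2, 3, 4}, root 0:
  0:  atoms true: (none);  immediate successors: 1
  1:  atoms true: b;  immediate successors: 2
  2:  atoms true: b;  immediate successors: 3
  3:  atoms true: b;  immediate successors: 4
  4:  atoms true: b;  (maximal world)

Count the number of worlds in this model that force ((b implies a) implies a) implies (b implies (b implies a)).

0: does not force it — 0 does not force ((b implies a) implies a) implies (b implies (b implies a)): already at 0 itself, 0 forces (b implies a) implies a but 0 does not force b implies (b implies a).
1: does not force it — 1 does not force ((b implies a) implies a) implies (b implies (b implies a)): already at 1 itself, 1 forces (b implies a) implies a but 1 does not force b implies (b implies a).
2: does not force it.
3: does not force it.
4: does not force it.
Worlds forcing the formula: { }.

0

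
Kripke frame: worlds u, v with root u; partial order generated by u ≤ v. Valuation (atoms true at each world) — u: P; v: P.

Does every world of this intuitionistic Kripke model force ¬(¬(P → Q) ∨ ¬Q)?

No

Not every world: u ⊮ ¬(¬(P → Q) ∨ ¬Q).
u ⊮ ¬(¬(P → Q) ∨ ¬Q) since u is accessible from u and u ⊩ ¬(P → Q) ∨ ¬Q.
u ⊩ ¬(P → Q) ∨ ¬Q via the disjunct ¬(P → Q).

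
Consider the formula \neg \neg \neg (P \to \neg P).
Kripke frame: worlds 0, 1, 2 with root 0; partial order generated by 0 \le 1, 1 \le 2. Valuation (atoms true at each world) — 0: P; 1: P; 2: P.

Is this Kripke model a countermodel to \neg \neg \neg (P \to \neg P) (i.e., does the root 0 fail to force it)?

0 \Vdash \neg \neg \neg (P \to \neg P): no world accessible from 0 forces \neg \neg (P \to \neg P).
So the root 0 forces \neg \neg \neg (P \to \neg P); the model is not a countermodel.

No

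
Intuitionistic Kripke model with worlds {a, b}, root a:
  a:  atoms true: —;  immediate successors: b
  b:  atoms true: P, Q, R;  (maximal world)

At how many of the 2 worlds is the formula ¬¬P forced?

2

a: forces it.
b: forces it.
Worlds forcing the formula: {a, b}.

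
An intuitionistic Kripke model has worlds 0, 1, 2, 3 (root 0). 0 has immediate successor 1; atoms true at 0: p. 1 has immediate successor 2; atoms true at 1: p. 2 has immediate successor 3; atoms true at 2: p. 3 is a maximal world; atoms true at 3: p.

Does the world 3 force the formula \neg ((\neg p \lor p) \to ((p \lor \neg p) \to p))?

3 \nVdash \neg ((\neg p \lor p) \to ((p \lor \neg p) \to p)) since 3 is accessible from 3 and 3 \Vdash (\neg p \lor p) \to ((p \lor \neg p) \to p).
3 \Vdash (\neg p \lor p) \to ((p \lor \neg p) \to p): every world accessible from 3 that forces \neg p \lor p (namely 3) also forces (p \lor \neg p) \to p.

No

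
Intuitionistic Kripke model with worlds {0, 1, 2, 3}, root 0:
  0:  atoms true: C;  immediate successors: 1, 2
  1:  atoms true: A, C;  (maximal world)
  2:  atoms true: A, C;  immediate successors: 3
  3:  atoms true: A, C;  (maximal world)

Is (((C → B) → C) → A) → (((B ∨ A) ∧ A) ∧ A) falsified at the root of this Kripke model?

0 ⊩ (((C → B) → C) → A) → (((B ∨ A) ∧ A) ∧ A): every world accessible from 0 that forces ((C → B) → C) → A (namely 1, 2, 3) also forces ((B ∨ A) ∧ A) ∧ A.
So the root 0 forces (((C → B) → C) → A) → (((B ∨ A) ∧ A) ∧ A); the model is not a countermodel.

No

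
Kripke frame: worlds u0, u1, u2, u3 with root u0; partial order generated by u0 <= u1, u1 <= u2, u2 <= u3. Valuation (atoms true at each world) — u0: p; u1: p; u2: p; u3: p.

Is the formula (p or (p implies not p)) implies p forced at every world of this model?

u0 forces (p or (p implies not p)) implies p: every world accessible from u0 that forces p or (p implies not p) (namely u0, u1, u2, u3) also forces p.
Since the root u0 forces (p or (p implies not p)) implies p and forcing is persistent (monotone upward), every world forces it.

Yes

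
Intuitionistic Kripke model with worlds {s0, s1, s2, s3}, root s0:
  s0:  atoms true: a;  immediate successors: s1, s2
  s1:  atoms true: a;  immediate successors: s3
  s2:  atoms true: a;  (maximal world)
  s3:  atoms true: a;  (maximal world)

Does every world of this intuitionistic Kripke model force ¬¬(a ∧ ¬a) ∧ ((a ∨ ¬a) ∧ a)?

Not every world: s0 ⊮ ¬¬(a ∧ ¬a) ∧ ((a ∨ ¬a) ∧ a).
s0 ⊮ ¬¬(a ∧ ¬a) ∧ ((a ∨ ¬a) ∧ a) since s0 fails ¬¬(a ∧ ¬a).

No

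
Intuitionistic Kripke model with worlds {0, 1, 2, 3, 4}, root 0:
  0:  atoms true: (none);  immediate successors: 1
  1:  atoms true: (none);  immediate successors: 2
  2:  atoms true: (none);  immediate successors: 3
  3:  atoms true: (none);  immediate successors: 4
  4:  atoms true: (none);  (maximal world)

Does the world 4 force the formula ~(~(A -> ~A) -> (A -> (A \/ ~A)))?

No

4 ||-/- ~(~(A -> ~A) -> (A -> (A \/ ~A))) since 4 is accessible from 4 and 4 ||- ~(A -> ~A) -> (A -> (A \/ ~A)).
4 ||- ~(A -> ~A) -> (A -> (A \/ ~A)) vacuously: no world accessible from 4 forces the antecedent ~(A -> ~A).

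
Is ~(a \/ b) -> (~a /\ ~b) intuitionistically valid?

This is a constructively valid De Morgan direction (negated disjunction to conjunction of negations), which is intuitionistically derivable.
From ~(a \/ b): if a held then a \/ b would, contradiction — so ~a; similarly ~b.

Yes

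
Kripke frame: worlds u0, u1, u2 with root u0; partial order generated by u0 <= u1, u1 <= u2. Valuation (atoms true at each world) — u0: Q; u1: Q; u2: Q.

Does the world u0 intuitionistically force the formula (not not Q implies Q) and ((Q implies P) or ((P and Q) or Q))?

u0 forces (not not Q implies Q) and ((Q implies P) or ((P and Q) or Q)) since u0 forces both conjuncts.

Yes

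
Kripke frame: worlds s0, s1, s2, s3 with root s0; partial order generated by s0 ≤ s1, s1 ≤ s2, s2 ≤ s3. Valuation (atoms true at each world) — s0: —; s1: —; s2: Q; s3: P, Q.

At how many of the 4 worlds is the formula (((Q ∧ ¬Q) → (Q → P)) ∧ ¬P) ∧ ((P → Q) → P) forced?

0

s0: does not force it — s0 ⊮ (((Q ∧ ¬Q) → (Q → P)) ∧ ¬P) ∧ ((P → Q) → P) since s0 fails ((Q ∧ ¬Q) → (Q → P)) ∧ ¬P.
s1: does not force it — s1 ⊮ (((Q ∧ ¬Q) → (Q → P)) ∧ ¬P) ∧ ((P → Q) → P) since s1 fails ((Q ∧ ¬Q) → (Q → P)) ∧ ¬P.
s2: does not force it.
s3: does not force it.
Worlds forcing the formula: { }.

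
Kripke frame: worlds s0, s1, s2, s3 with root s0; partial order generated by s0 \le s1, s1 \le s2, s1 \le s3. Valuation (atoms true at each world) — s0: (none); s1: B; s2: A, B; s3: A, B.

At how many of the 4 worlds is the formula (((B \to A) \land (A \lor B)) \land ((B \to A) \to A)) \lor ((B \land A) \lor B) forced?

3

s0: does not force it — s0 \nVdash (((B \to A) \land (A \lor B)) \land ((B \to A) \to A)) \lor ((B \land A) \lor B): neither disjunct is forced at s0.
s1: forces it.
s2: forces it.
s3: forces it.
Worlds forcing the formula: {s1, s2, s3}.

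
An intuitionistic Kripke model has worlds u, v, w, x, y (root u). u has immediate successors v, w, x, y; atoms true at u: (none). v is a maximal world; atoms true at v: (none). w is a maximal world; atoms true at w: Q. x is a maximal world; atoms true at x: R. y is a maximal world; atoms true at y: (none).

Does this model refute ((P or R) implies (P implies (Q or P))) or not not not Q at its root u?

u forces ((P or R) implies (P implies (Q or P))) or not not not Q via the disjunct (P or R) implies (P implies (Q or P)).
So the root u forces ((P or R) implies (P implies (Q or P))) or not not not Q; the model is not a countermodel.

No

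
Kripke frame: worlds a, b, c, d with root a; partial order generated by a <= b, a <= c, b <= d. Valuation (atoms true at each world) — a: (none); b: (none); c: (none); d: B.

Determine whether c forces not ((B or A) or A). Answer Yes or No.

c forces not ((B or A) or A): no world accessible from c forces (B or A) or A.

Yes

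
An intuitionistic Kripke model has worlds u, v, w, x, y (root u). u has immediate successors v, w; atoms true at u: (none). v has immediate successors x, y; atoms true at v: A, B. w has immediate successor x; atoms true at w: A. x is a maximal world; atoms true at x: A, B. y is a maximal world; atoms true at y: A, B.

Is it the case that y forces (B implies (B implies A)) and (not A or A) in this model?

Yes

y forces (B implies (B implies A)) and (not A or A) since y forces both conjuncts.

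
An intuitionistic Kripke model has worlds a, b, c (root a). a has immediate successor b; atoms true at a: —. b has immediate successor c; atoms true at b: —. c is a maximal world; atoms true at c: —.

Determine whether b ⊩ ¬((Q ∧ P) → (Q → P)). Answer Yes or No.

b ⊮ ¬((Q ∧ P) → (Q → P)) since b is accessible from b and b ⊩ (Q ∧ P) → (Q → P).
b ⊩ (Q ∧ P) → (Q → P) vacuously: no world accessible from b forces the antecedent Q ∧ P.

No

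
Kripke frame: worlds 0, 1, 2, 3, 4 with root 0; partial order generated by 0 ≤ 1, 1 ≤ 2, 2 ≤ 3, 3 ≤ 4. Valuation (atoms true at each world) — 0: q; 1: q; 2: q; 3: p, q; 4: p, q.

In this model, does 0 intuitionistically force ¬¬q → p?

0 ⊮ ¬¬q → p: already at 0 itself, 0 ⊩ ¬¬q but 0 ⊮ p.
0 lacks atom p, so 0 ⊮ p.

No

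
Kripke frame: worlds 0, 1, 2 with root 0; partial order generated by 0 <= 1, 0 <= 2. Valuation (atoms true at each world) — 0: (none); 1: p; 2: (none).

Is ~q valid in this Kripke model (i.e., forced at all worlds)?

0 ||- ~q: no world accessible from 0 forces q.
Since the root 0 forces ~q and forcing is persistent (monotone upward), every world forces it.

Yes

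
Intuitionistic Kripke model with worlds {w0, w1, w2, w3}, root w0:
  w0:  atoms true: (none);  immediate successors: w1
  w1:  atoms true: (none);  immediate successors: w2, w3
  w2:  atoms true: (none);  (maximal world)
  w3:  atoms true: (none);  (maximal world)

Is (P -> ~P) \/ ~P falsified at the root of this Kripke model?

No

w0 ||- (P -> ~P) \/ ~P via the disjunct P -> ~P.
So the root w0 forces (P -> ~P) \/ ~P; the model is not a countermodel.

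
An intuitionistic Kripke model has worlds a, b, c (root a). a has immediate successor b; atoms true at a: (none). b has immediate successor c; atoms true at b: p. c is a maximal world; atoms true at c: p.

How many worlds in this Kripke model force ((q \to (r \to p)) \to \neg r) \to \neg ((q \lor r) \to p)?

0

a: does not force it — a \nVdash ((q \to (r \to p)) \to \neg r) \to \neg ((q \lor r) \to p): already at a itself, a \Vdash (q \to (r \to p)) \to \neg r but a \nVdash \neg ((q \lor r) \to p).
b: does not force it.
c: does not force it.
Worlds forcing the formula: { }.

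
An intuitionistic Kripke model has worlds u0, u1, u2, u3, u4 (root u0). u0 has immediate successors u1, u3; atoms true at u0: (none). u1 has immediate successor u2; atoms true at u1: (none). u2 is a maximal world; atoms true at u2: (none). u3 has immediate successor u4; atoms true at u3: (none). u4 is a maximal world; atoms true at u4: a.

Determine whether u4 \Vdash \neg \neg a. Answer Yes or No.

Yes

u4 \Vdash \neg \neg a: no world accessible from u4 forces \neg a.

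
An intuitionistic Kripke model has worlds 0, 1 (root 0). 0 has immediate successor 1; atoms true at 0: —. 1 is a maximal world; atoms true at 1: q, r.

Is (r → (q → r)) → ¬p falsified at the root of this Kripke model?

0 ⊩ (r → (q → r)) → ¬p: every world accessible from 0 that forces r → (q → r) (namely 0, 1) also forces ¬p.
So the root 0 forces (r → (q → r)) → ¬p; the model is not a countermodel.

No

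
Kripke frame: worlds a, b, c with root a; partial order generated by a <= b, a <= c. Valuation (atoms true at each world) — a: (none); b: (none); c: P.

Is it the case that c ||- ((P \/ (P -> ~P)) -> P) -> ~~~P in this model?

c ||-/- ((P \/ (P -> ~P)) -> P) -> ~~~P: already at c itself, c ||- (P \/ (P -> ~P)) -> P but c ||-/- ~~~P.
c ||-/- ~~~P since c is accessible from c and c ||- ~~P.
c ||- ~~P: no world accessible from c forces ~P.

No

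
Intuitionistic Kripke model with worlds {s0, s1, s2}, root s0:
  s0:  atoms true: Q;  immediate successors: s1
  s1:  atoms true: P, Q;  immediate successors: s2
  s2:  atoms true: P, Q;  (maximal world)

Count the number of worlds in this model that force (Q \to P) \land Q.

s0: does not force it — s0 \nVdash (Q \to P) \land Q since s0 fails Q \to P.
s1: forces it.
s2: forces it.
Worlds forcing the formula: {s1, s2}.

2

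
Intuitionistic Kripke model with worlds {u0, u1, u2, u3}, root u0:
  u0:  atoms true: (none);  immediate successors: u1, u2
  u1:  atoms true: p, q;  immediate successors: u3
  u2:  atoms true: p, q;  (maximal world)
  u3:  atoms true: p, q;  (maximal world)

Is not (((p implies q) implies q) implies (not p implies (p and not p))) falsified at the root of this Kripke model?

u0 does not force not (((p implies q) implies q) implies (not p implies (p and not p))) since u0 is accessible from u0 and u0 forces ((p implies q) implies q) implies (not p implies (p and not p)).
u0 forces ((p implies q) implies q) implies (not p implies (p and not p)): every world accessible from u0 that forces (p implies q) implies q (namely u1, u2, u3) also forces not p implies (p and not p).
So the root u0 does not force not (((p implies q) implies q) implies (not p implies (p and not p))); the model is a countermodel.

Yes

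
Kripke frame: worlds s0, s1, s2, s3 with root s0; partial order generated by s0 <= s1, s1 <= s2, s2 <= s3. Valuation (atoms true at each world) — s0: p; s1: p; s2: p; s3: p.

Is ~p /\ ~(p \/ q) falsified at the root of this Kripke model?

Yes

s0 ||-/- ~p /\ ~(p \/ q) since s0 fails ~p.
So the root s0 does not force ~p /\ ~(p \/ q); the model is a countermodel.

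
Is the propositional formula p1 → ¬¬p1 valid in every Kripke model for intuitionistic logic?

This is double-negation introduction, which is intuitionistically derivable.
If a world forces p1 then every accessible world forces p1 (persistence), so none forces ¬p1; hence ¬¬p1.

Yes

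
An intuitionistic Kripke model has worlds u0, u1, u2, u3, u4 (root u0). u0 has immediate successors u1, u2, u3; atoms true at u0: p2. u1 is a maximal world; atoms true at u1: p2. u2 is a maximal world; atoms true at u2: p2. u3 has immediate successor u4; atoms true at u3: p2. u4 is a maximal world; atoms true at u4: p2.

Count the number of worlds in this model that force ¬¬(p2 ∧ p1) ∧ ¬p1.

u0: does not force it — u0 ⊮ ¬¬(p2 ∧ p1) ∧ ¬p1 since u0 fails ¬¬(p2 ∧ p1).
u1: does not force it — u1 ⊮ ¬¬(p2 ∧ p1) ∧ ¬p1 since u1 fails ¬¬(p2 ∧ p1).
u2: does not force it.
u3: does not force it.
u4: does not force it.
Worlds forcing the formula: { }.

0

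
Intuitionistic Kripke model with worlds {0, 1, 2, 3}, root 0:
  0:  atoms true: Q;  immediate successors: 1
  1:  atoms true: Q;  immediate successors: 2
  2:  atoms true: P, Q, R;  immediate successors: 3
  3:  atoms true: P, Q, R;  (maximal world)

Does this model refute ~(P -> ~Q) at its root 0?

No

0 ||- ~(P -> ~Q): no world accessible from 0 forces P -> ~Q.
So the root 0 forces ~(P -> ~Q); the model is not a countermodel.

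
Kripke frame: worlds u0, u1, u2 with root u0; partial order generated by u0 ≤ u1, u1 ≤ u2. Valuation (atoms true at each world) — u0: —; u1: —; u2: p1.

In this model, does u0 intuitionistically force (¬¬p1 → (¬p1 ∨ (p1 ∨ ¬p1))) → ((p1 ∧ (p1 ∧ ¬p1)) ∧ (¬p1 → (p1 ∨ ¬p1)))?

No

u0 ⊮ (¬¬p1 → (¬p1 ∨ (p1 ∨ ¬p1))) → ((p1 ∧ (p1 ∧ ¬p1)) ∧ (¬p1 → (p1 ∨ ¬p1))): at the accessible world u2, u2 ⊩ ¬¬p1 → (¬p1 ∨ (p1 ∨ ¬p1)) but u2 ⊮ (p1 ∧ (p1 ∧ ¬p1)) ∧ (¬p1 → (p1 ∨ ¬p1)).
u2 ⊮ (p1 ∧ (p1 ∧ ¬p1)) ∧ (¬p1 → (p1 ∨ ¬p1)) since u2 fails p1 ∧ (p1 ∧ ¬p1).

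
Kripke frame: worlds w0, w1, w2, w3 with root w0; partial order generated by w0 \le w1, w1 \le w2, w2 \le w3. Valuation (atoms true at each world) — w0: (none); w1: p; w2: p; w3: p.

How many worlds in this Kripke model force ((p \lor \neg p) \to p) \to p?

w0: does not force it — w0 \nVdash ((p \lor \neg p) \to p) \to p: already at w0 itself, w0 \Vdash (p \lor \neg p) \to p but w0 \nVdash p.
w1: forces it.
w2: forces it.
w3: forces it.
Worlds forcing the formula: {w1, w2, w3}.

3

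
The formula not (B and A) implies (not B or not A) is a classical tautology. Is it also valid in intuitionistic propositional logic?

This is the constructively invalid direction of De Morgan's law for conjunction, which is not intuitionistically valid.
A Kripke countermodel: worlds u, v, w; order generated by u <= v, u <= w; atoms true at each world — u:{}; v:{B}; w:{A}.
u does not force not (B and A) implies (not B or not A): already at u itself, u forces not (B and A) but u does not force not B or not A.
u does not force not B or not A: neither disjunct is forced at u.
u does not force not B since v is accessible from u and v forces B.
So the root u does not force the formula.

No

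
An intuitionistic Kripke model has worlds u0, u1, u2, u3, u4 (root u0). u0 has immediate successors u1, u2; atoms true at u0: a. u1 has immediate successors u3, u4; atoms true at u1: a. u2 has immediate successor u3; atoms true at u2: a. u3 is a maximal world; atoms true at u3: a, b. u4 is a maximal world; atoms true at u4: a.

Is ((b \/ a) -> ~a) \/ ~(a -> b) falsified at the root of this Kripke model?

Yes

u0 ||-/- ((b \/ a) -> ~a) \/ ~(a -> b): neither disjunct is forced at u0.
u0 ||-/- (b \/ a) -> ~a: already at u0 itself, u0 ||- b \/ a but u0 ||-/- ~a.
u0 ||-/- ~a since u0 is accessible from u0 and u0 ||- a.
So the root u0 does not force ((b \/ a) -> ~a) \/ ~(a -> b); the model is a countermodel.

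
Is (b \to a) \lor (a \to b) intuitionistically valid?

No

This is the Gödel–Dummett linearity axiom, which is not intuitionistically valid.
A Kripke countermodel: worlds w0, w1, w2; order generated by w0 \le w1, w0 \le w2; atoms true at each world — w0:{}; w1:{b}; w2:{a}.
w0 \nVdash (b \to a) \lor (a \to b): neither disjunct is forced at w0.
w0 \nVdash b \to a: at the accessible world w1, w1 \Vdash b but w1 \nVdash a.
w1 lacks atom a, so w1 \nVdash a.
So the root w0 does not force the formula.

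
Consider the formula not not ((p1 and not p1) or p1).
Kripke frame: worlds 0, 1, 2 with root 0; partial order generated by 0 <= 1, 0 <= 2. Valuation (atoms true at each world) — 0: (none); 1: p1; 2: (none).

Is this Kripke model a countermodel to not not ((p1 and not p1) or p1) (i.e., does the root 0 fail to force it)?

0 does not force not not ((p1 and not p1) or p1) since 2 is accessible from 0 and 2 forces not ((p1 and not p1) or p1).
2 forces not ((p1 and not p1) or p1): no world accessible from 2 forces (p1 and not p1) or p1.
So the root 0 does not force not not ((p1 and not p1) or p1); the model is a countermodel.

Yes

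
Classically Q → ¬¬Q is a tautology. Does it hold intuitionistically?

This is double-negation introduction, which is intuitionistically derivable.
If a world forces Q then every accessible world forces Q (persistence), so none forces ¬Q; hence ¬¬Q.

Yes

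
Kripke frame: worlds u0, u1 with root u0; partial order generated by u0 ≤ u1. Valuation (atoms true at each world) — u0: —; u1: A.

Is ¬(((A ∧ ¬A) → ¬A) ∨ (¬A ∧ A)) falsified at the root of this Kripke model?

u0 ⊮ ¬(((A ∧ ¬A) → ¬A) ∨ (¬A ∧ A)) since u0 is accessible from u0 and u0 ⊩ ((A ∧ ¬A) → ¬A) ∨ (¬A ∧ A).
u0 ⊩ ((A ∧ ¬A) → ¬A) ∨ (¬A ∧ A) via the disjunct (A ∧ ¬A) → ¬A.
So the root u0 does not force ¬(((A ∧ ¬A) → ¬A) ∨ (¬A ∧ A)); the model is a countermodel.

Yes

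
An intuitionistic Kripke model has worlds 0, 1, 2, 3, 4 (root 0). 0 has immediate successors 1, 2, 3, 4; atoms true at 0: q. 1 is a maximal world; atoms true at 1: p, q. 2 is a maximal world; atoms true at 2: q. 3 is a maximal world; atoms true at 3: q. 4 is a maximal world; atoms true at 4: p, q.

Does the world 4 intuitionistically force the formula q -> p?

Yes

4 ||- q -> p: every world accessible from 4 that forces q (namely 4) also forces p.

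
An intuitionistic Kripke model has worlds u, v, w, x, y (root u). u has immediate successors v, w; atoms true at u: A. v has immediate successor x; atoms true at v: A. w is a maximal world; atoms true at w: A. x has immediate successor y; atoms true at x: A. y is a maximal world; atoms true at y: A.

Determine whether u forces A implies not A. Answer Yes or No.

No

u does not force A implies not A: already at u itself, u forces A but u does not force not A.
u does not force not A since u is accessible from u and u forces A.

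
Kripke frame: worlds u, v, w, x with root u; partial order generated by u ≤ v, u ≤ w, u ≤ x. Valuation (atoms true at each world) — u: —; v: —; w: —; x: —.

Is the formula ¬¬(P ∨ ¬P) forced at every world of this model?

Yes

u ⊩ ¬¬(P ∨ ¬P): no world accessible from u forces ¬(P ∨ ¬P).
Since the root u forces ¬¬(P ∨ ¬P) and forcing is persistent (monotone upward), every world forces it.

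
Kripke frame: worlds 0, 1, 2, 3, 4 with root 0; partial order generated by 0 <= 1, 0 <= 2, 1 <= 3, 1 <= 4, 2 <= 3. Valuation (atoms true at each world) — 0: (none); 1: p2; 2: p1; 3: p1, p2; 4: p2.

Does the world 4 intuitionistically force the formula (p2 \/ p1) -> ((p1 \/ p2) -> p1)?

4 ||-/- (p2 \/ p1) -> ((p1 \/ p2) -> p1): already at 4 itself, 4 ||- p2 \/ p1 but 4 ||-/- (p1 \/ p2) -> p1.
4 ||-/- (p1 \/ p2) -> p1: already at 4 itself, 4 ||- p1 \/ p2 but 4 ||-/- p1.
4 lacks atom p1, so 4 ||-/- p1.

No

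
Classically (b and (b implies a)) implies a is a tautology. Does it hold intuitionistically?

Yes

This is modus ponens in implicational form, which is intuitionistically derivable.
If a world forces b and b implies a, then applying the implication at that world (which is accessible from itself) gives a.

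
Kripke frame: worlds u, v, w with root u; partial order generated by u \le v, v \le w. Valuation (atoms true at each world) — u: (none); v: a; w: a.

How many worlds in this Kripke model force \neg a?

u: does not force it — u \nVdash \neg a since v is accessible from u and v \Vdash a.
v: does not force it — v \nVdash \neg a since v is accessible from v and v \Vdash a.
w: does not force it.
Worlds forcing the formula: { }.

0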